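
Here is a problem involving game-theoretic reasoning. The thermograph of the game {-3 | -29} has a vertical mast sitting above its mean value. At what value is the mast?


Game = {-3 | -29}, a switch {a | b} with numbers a > b.
Its thermograph has left wall a - t and right wall b + t, which meet at t = (a - b)/2, where both equal (a + b)/2. So the mast (mean value) is at (a + b)/2.
Mean = (-3 + (-29))/2 = -32/2 = -16

-16


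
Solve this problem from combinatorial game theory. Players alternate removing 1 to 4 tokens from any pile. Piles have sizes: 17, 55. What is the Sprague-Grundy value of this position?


Subtraction set: {1, 2, 3, 4}
For this subtraction set, G(n) = n mod 5 (period = max + 1 = 5).
Pile 1 (size 17): G(17) = 17 mod 5 = 2
Pile 2 (size 55): G(55) = 55 mod 5 = 0
Total Grundy value = XOR of all: 2 XOR 0 = 2

2


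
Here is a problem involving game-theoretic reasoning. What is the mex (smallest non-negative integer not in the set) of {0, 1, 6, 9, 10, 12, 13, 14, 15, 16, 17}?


Set = {0, 1, 6, 9, 10, 12, 13, 14, 15, 16, 17}
0 is in the set.
1 is in the set.
2 is NOT in the set. This is the mex.
mex = 2

2


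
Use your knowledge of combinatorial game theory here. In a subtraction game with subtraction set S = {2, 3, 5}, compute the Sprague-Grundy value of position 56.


The subtraction set is S = {2, 3, 5}.
G(k) = mex{ G(k - s) : s in S, s <= k }. We compute iteratively: G(0) = 0.
G(1) = mex({}) = 0
G(2) = mex({0}) = 1
G(3) = mex({0}) = 1
G(4) = mex({0, 1}) = 2
G(5) = mex({0, 1}) = 2
G(6) = mex({0, 1, 2}) = 3
G(7) = mex({1, 2}) = 0
G(8) = mex({1, 2, 3}) = 0
G(9) = mex({0, 2, 3}) = 1
G(10) = mex({0, 2}) = 1
G(11) = mex({0, 1, 3}) = 2
Observe that G(7)..G(11) = 0, 0, 1, 1, 2 repeats G(0)..G(4) = 0, 0, 1, 1, 2.
For k >= max(S) = 5, G(k) is determined by the previous 5 values G(k-5)..G(k-1); a window of 5 consecutive values has recurred shifted by 7, so by induction G(k + 7) = G(k) for all k >= 0: the sequence is periodic from the start with period 7.
One period: G(0..6) = 0, 0, 1, 1, 2, 2, 3.
56 mod 7 = 0, so G(56) = G(0) = 0.

0


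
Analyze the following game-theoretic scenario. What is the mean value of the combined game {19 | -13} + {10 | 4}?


G1 = {19 | -13}, G2 = {10 | 4}
Each is a switch {a | b} with numbers a > b; its mean value is (a + b)/2, and mean value is additive over game sums: m(G1 + G2) = m(G1) + m(G2).
Mean of G1 = (19 + (-13))/2 = 6/2 = 3
Mean of G2 = (10 + (4))/2 = 14/2 = 7
Mean of G1 + G2 = 3 + 7 = 10

10


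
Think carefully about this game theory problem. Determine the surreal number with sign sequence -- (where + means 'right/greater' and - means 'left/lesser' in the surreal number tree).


Sign expansion: --
Rule: track bounds (lo, hi), initially (-inf, +inf). On '+', the current value becomes lo and we move to the simplest number in (value, hi): value + 1 if hi = +inf, otherwise the midpoint (value + hi)/2. On '-', the current value becomes hi and we move to value - 1 if lo = -inf, otherwise the midpoint (lo + value)/2.
Start at 0.
Step 1: sign = -, move left. Bounds: (-inf, 0). Value = -1
Step 2: sign = -, move left. Bounds: (-inf, -1). Value = -2
The surreal number with sign expansion -- is -2.

-2


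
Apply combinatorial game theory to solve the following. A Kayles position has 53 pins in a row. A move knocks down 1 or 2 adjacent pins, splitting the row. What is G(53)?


Kayles: a move removes 1 or 2 adjacent pins from a contiguous row.
Removing pins from a row of k leaves two independent rows (a, b) with a + b = k - 1 (one pin) or a + b = k - 2 (two pins); an end removal gives a = 0.
By Sprague-Grundy, G(k) = mex{ G(a) XOR G(b) } over all these splits. G(0) = 0.
G(1): splits (0,0):0^0=0 -> mex({0}) = 1
G(2): splits (0,1):0^1=1 (0,0):0^0=0 -> mex({0, 1}) = 2
G(3): splits (0,2):0^2=2 (1,1):1^1=0 (0,1):0^1=1 -> mex({0, 1, 2}) = 3
G(4): splits (0,3):0^3=3 (1,2):1^2=3 (0,2):0^2=2 (1,1):1^1=0 -> mex({0, 2, 3}) = 1
G(5): splits (0,4):0^1=1 (1,3):1^3=2 (2,2):2^2=0 (0,3):0^3=3 (1,2):1^2=3 -> mex({0, 1, 2, 3}) = 4
G(6) = mex({0, 1, 2, 4}) = 3
G(7) = mex({0, 1, 3, 4, 5}) = 2
G(8) = mex({0, 2, 3, 5, 6}) = 1
G(9) = mex({0, 1, 2, 3, 6, 7}) = 4
G(10) = mex({0, 1, 3, 4, 5, 7}) = 2
G(11) = mex({0, 1, 2, 3, 4, 5}) = 6
G(12) = mex({0, 1, 2, 3, 5, 6, 7}) = 4
G(13) = mex({0, 2, 3, 4, 6, 7}) = 1
G(14) = mex({0, 1, 4, 5, 6, 7}) = 2
G(15) = mex({0, 1, 2, 3, 4, 5, 6}) = 7
G(16) = mex({0, 2, 3, 5, 6, 7}) = 1
G(17) = mex({0, 1, 2, 3, 5, 6, 7}) = 4
G(18) = mex({0, 1, 2, 4, 5, 6}) = 3
G(19) = mex({0, 1, 3, 4, 5, 7}) = 2
G(20) = mex({0, 2, 3, 4, 5, 6, 7}) = 1
G(21) = mex({0, 1, 2, 3, 5, 6, 7}) = 4
G(22) = mex({0, 1, 2, 3, 4, 5, 7}) = 6
G(23) = mex({0, 1, 2, 3, 4, 5, 6}) = 7
G(24) = mex({0, 1, 2, 3, 5, 6, 7}) = 4
G(25) = mex({0, 2, 3, 4, 6, 7}) = 1
G(26) = mex({0, 1, 3, 4, 5, 6, 7}) = 2
G(27) = mex({0, 1, 2, 3, 4, 5, 6, 7}) = 8
G(28) = mex({0, 1, 2, 3, 4, 6, 7, 8}) = 5
G(29) = mex({0, 1, 2, 3, 5, 6, 7, 8, 9}) = 4
G(30) = mex({0, 1, 2, 3, 4, 5, 6, 9, 10}) = 7
G(31) = mex({0, 1, 3, 4, 5, 7, 10, 11}) = 2
G(32) = mex({0, 2, 3, 4, 5, 6, 7, 9, 11}) = 1
G(33) = mex({0, 1, 2, 3, 4, 5, 6, 7, 9, 12}) = 8
G(34) = mex({0, 1, 2, 3, 4, 5, 7, 8, 11, 12}) = 6
G(35) = mex({0, 1, 2, 3, 4, 5, 6, 8, 9, 10, 11}) = 7
G(36) = mex({0, 1, 2, 3, 5, 6, 7, 9, 10}) = 4
G(37) = mex({0, 2, 3, 4, 6, 7, 9, 10, 11, 12}) = 1
G(38) = mex({0, 1, 3, 4, 5, 6, 7, 9, 10, 11, 12}) = 2
G(39) = mex({0, 1, 2, 4, 5, 6, 7, 9, 10, 12, 14}) = 3
G(40) = mex({0, 2, 3, 4, 6, 7, 11, 12, 14}) = 1
G(41) = mex({0, 1, 2, 3, 5, 6, 7, 9, 10, 11, 12}) = 4
G(42) = mex({0, 1, 2, 3, 4, 5, 6, 9, 10}) = 7
G(43) = mex({0, 1, 3, 4, 5, 7, 9, 10, 12, 15}) = 2
G(44) = mex({0, 2, 3, 4, 5, 6, 7, 9, 10, 12, 15}) = 1
G(45) = mex({0, 1, 2, 3, 4, 5, 6, 7, 9, 10, 12, 14}) = 8
G(46) = mex({0, 1, 3, 4, 5, 7, 8, 11, 12, 14}) = 2
G(47) = mex({0, 1, 2, 3, 4, 5, 6, 8, 9, 10, 11, 12}) = 7
G(48) = mex({0, 1, 2, 3, 5, 6, 7, 9, 10}) = 4
G(49) = mex({0, 2, 3, 4, 6, 7, 9, 10, 11, 12, 15}) = 1
G(50) = mex({0, 1, 4, 5, 6, 7, 9, 11, 12, 14, 15}) = 2
G(51) = mex({0, 1, 2, 3, 4, 5, 6, 7, 9, 12, 14, 15}) = 8
G(52) = mex({0, 2, 3, 4, 5, 6, 7, 8, 11, 12, 15}) = 1
G(53) = mex({0, 1, 2, 3, 5, 6, 7, 8, 9, 10, 11, 12}) = 4
Therefore G(53) = 4.

4


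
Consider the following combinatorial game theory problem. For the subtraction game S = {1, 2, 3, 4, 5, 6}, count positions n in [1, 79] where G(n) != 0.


Subtraction set S = {1, 2, 3, 4, 5, 6}, so G(n) = n mod 7.
G(n) = 0 when n is a multiple of 7.
Multiples of 7 in [1, 79]: 11
N-positions (nonzero Grundy) = 79 - 11 = 68

68


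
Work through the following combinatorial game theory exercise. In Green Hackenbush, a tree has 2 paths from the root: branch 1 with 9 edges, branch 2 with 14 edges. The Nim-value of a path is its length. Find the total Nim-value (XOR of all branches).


The tree has 2 branches from the ground vertex.
In Green Hackenbush, the Nim-value of a simple path of length k is k.
Branch 1: length 9, Nim-value = 9
Branch 2: length 14, Nim-value = 14
Total Nim-value = XOR of all branch values:
0 XOR 9 = 9
9 XOR 14 = 7
Nim-value of the tree = 7

7


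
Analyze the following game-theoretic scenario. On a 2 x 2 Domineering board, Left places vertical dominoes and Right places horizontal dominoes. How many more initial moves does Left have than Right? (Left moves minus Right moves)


Board is 2 x 2 (rows x cols).
Left (vertical) placements: (rows-1) * cols = 1 * 2 = 2
Right (horizontal) placements: rows * (cols-1) = 2 * 1 = 2
Advantage = Left - Right = 2 - 2 = 0

0


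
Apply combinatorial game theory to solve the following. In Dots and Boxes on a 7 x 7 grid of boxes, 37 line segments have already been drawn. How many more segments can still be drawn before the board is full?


Grid: 7 x 7 boxes, i.e. 8 rows and 8 columns of dots.
Horizontal edges: (rows + 1) * cols = 8 * 7 = 56
Vertical edges: rows * (cols + 1) = 7 * 8 = 56
Total edges: 56 + 56 = 112
Edges drawn: 37
Remaining: 112 - 37 = 75

75


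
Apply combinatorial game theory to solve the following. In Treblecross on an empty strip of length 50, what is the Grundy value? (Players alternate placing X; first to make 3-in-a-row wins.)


Treblecross: place X on empty cells; 3-in-a-row wins.
Playing within two cells of an existing X lets the opponent win at once, so sensible play treats the cells i-2..i+2 around each X as dead. The player left with no safe cell loses, so this is a normal-play take-away game on strips of safe cells.
Placing X at cell i (0-indexed) of a strip of k safe cells leaves independent strips of sizes max(0, i-2) and max(0, k-i-3). Hence G(k) = mex{ G(max(0,i-2)) XOR G(max(0,k-i-3)) : 0 <= i < k }, with G(0) = 0.
G(1): splits (0,0):0^0=0 -> mex({0}) = 1
G(2): splits (0,0):0^0=0 -> mex({0}) = 1
G(3): splits (0,0):0^0=0 -> mex({0}) = 1
G(4): splits (0,1):0^1=1 (0,0):0^0=0 -> mex({0, 1}) = 2
G(5): splits (0,2):0^1=1 (0,1):0^1=1 (0,0):0^0=0 -> mex({0, 1}) = 2
G(6) = mex({1}) = 0
G(7) = mex({0, 1, 2}) = 3
G(8) = mex({0, 1, 2}) = 3
G(9) = mex({0, 2}) = 1
G(10) = mex({0, 2, 3}) = 1
G(11) = mex({0, 3}) = 1
G(12) = mex({1, 3}) = 0
G(13) = mex({0, 1, 2, 3}) = 4
G(14) = mex({0, 1, 2}) = 3
G(15) = mex({0, 1, 2}) = 3
G(16) = mex({0, 1, 2, 4}) = 3
G(17) = mex({0, 1, 3, 4}) = 2
G(18) = mex({0, 1, 3, 4}) = 2
G(19) = mex({0, 1, 3, 5}) = 2
G(20) = mex({0, 1, 2, 3, 5}) = 4
G(21) = mex({0, 1, 2, 3, 5}) = 4
G(22) = mex({1, 2, 6}) = 0
G(23) = mex({0, 1, 2, 3, 4, 6}) = 5
G(24) = mex({0, 1, 2, 3, 4}) = 5
G(25) = mex({0, 1, 3, 4, 7}) = 2
G(26) = mex({0, 1, 3, 4, 5, 7}) = 2
G(27) = mex({0, 1, 3, 5}) = 2
G(28) = mex({0, 1, 2, 5}) = 3
G(29) = mex({0, 1, 2, 4, 5, 6}) = 3
G(30) = mex({1, 2, 4, 6}) = 0
G(31) = mex({0, 1, 2, 3, 4, 6}) = 5
G(32) = mex({1, 2, 3, 4, 7}) = 0
G(33) = mex({0, 3, 7}) = 1
G(34) = mex({0, 2, 3, 5, 7}) = 1
G(35) = mex({0, 2, 3, 5, 6}) = 1
G(36) = mex({0, 1, 2, 5, 6}) = 3
G(37) = mex({0, 1, 2, 4, 5, 6}) = 3
G(38) = mex({0, 1, 2, 4}) = 3
G(39) = mex({0, 1, 2, 3, 4, 7}) = 5
G(40) = mex({0, 1, 2, 3, 4, 5, 7}) = 6
G(41) = mex({0, 1, 2, 3, 5, 7}) = 4
G(42) = mex({0, 1, 2, 3, 5, 6, 7}) = 4
G(43) = mex({0, 2, 3, 5, 6}) = 1
G(44) = mex({1, 2, 3, 4, 5, 6}) = 0
G(45) = mex({0, 1, 2, 3, 4, 6, 7}) = 5
G(46) = mex({0, 1, 2, 3, 4, 7}) = 5
G(47) = mex({0, 1, 2, 3, 4, 5, 7}) = 6
G(48) = mex({0, 1, 2, 3, 4, 5, 7}) = 6
G(49) = mex({0, 1, 3, 4, 5, 7}) = 2
G(50) = mex({0, 1, 2, 3, 4, 5, 6}) = 7
Therefore G(50) = 7.

7


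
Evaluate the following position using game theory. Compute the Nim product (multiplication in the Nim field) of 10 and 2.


Nim multiplication is bilinear over XOR: (u XOR v) * w = (u*w) XOR (v*w).
So we split each operand into its bit components and XOR the pairwise Nim products.
10 = 2 + 8 (as XOR of powers of 2).
2 = 2 (as XOR of powers of 2).
Using the standard Nim-product table on single bits:
  2*2 = 3,   2*4 = 8,   2*8 = 12,
  4*4 = 6,   4*8 = 11,  8*8 = 13,
and  1*x = x (identity), k*l = l*k (commutative).
Pairwise Nim products:
  2 * 2 = 3
  8 * 2 = 12
XOR them: 3 XOR 12 = 15.
Result: 10 * 2 = 15 (in Nim).

15


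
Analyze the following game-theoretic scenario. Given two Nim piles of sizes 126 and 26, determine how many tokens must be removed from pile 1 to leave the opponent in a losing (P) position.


Piles: 126 and 26
Current XOR: 126 XOR 26 = 100 (non-zero, so this is an N-position).
To make the XOR zero, we need to find a move that balances the piles.
For pile 1 (size 126): target = 126 XOR 100 = 26
We reduce pile 1 from 126 to 26.
Tokens removed: 126 - 26 = 100
Verification: 26 XOR 26 = 0

100


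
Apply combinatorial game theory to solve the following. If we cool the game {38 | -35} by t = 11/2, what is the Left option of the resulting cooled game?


Original game: {38 | -35} (a switch {a | b} with a > b).
Cooling by t (for t below the temperature (a - b)/2 = 73/2) taxes each move by t: {a | b} cooled by t is {a - t | b + t}.
Cooling amount: t = 11/2
Cooled Left option: 38 - 11/2 = 65/2
Cooled Right option: -35 + 11/2 = -59/2
Cooled game: {65/2 | -59/2}
Left option = 65/2

65/2


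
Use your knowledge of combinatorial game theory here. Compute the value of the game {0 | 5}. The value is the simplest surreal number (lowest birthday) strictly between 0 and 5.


Left options: {0}, max = 0
Right options: {5}, min = 5
All options are numbers and max(Left) < min(Right), so by the simplicity theorem the value is the simplest (earliest-born) number strictly between 0 and 5.
Integers 1 through 4 all lie strictly between 0 and 5.
Among integers, the simplest (lowest birthday = smallest |n|; 0 is born on day 0, +-n on day n) is 1.
No non-integer in the interval can be simpler: if x is a non-integer in the interval, then floor(x) or ceil(x) also lies in the interval (the interval contains an integer), and both are proper prefixes of x's sign expansion, i.e. born earlier. So the game value is 1.
Game value = 1

1


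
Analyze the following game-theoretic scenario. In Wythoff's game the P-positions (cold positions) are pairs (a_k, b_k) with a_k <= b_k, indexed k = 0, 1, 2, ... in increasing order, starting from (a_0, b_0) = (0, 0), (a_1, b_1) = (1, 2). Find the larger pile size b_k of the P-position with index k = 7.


By Wythoff's theorem, a_k = floor(k * phi) and b_k = floor(k * phi^2) = a_k + k, where phi = (1 + sqrt(5))/2 is the golden ratio.
phi = (1 + sqrt(5))/2 = 1.618034
phi^2 = phi + 1 = 2.618034
k = 7
k * phi^2 = 7 * 2.618034 = 18.326238
b_7 = floor(k * phi^2) = 18 (check: a_7 + k = 11 + 7 = 18)

18


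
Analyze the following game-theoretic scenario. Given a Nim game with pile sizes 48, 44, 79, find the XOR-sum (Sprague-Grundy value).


We need the XOR (exclusive or) of all pile sizes.
After XOR-ing pile 1 (size 48): 0 XOR 48 = 48
After XOR-ing pile 2 (size 44): 48 XOR 44 = 28
After XOR-ing pile 3 (size 79): 28 XOR 79 = 83
The Nim-value of this position is 83.

83


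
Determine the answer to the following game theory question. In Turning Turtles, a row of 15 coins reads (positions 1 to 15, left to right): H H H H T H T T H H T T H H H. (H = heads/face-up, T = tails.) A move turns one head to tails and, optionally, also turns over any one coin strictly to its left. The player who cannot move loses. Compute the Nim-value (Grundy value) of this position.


Coins: H H H H T H T T H H T T H H H
Key fact: a single head at position k behaves exactly like a Nim heap of size k (turning it to T and optionally flipping a coin at j < k corresponds to moving the heap from k to j, or to 0), and heads combine as a disjunctive sum (two heads at the same place would cancel, matching j XOR j = 0). So the Nim-value is the XOR of the 1-indexed positions of the heads.
Face-up positions (1-indexed): [1, 2, 3, 4, 6, 9, 10, 13, 14, 15]
XOR 0 with 1: 0 XOR 1 = 1
XOR 1 with 2: 1 XOR 2 = 3
XOR 3 with 3: 3 XOR 3 = 0
XOR 0 with 4: 0 XOR 4 = 4
XOR 4 with 6: 4 XOR 6 = 2
XOR 2 with 9: 2 XOR 9 = 11
XOR 11 with 10: 11 XOR 10 = 1
XOR 1 with 13: 1 XOR 13 = 12
XOR 12 with 14: 12 XOR 14 = 2
XOR 2 with 15: 2 XOR 15 = 13
Nim-value = 13

13


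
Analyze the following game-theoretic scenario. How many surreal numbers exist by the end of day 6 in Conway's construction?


Day 0: {|} = 0 is born. Count = 1.
Day n: the number of surreal numbers born by day n is 2^(n+1) - 1.
By day 0: 2^1 - 1 = 1
By day 1: 2^2 - 1 = 3
By day 2: 2^3 - 1 = 7
By day 3: 2^4 - 1 = 15
By day 4: 2^5 - 1 = 31
By day 5: 2^6 - 1 = 63
By day 6: 2^7 - 1 = 127
By day 6: 127 surreal numbers.

127


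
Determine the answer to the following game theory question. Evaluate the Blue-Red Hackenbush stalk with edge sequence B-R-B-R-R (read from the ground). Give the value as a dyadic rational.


Edges (from ground): B-R-B-R-R
By Berlekamp's sign-expansion rule, a Blue-Red Hackenbush stalk has the value of the surreal number whose sign sequence is the edge sequence with B -> + and R -> -.
Sign sequence: +-+--
Trace the sign expansion in the surreal number tree, starting from 0:
Edge 1: B (sign +) -> bounds (0, +inf), value = 1
Edge 2: R (sign -) -> bounds (0, 1), value = 1/2
Edge 3: B (sign +) -> bounds (1/2, 1), value = 3/4
Edge 4: R (sign -) -> bounds (1/2, 3/4), value = 5/8
Edge 5: R (sign -) -> bounds (1/2, 5/8), value = 9/16
Game value = 9/16

9/16


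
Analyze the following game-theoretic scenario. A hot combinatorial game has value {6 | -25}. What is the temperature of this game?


The game is {6 | -25}, a switch {a | b} with numbers a > b.
Cooling {a | b} by t gives {a - t | b + t}, which stops being hot when a - t = b + t, i.e. at t = (a - b)/2. So the temperature of a switch is (a - b)/2.
Temperature = (Left option - Right option) / 2
= (6 - (-25)) / 2
= 31 / 2
= 31/2

31/2


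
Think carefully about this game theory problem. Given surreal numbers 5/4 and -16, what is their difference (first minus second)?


x = 5/4, y = -16
Converting to common denominator: 4
x = 5/4, y = -64/4
x - y = 5/4 - -16 = 69/4

69/4


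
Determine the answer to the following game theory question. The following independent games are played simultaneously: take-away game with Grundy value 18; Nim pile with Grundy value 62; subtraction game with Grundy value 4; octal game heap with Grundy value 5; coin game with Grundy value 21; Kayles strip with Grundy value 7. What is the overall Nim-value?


By the Sprague-Grundy theorem, the Grundy value of a sum of games is the XOR of individual Grundy values.
take-away game: Grundy value = 18. Running XOR: 0 XOR 18 = 18
Nim pile: Grundy value = 62. Running XOR: 18 XOR 62 = 44
subtraction game: Grundy value = 4. Running XOR: 44 XOR 4 = 40
octal game heap: Grundy value = 5. Running XOR: 40 XOR 5 = 45
coin game: Grundy value = 21. Running XOR: 45 XOR 21 = 56
Kayles strip: Grundy value = 7. Running XOR: 56 XOR 7 = 63
The combined Grundy value is 63.

63


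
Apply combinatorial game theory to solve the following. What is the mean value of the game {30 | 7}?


Game = {30 | 7}, a switch {a | b} with numbers a > b.
Its thermograph has left wall a - t and right wall b + t, which meet at t = (a - b)/2, where both equal (a + b)/2. So the mast (mean value) is at (a + b)/2.
Mean = (30 + (7))/2 = 37/2 = 37/2

37/2


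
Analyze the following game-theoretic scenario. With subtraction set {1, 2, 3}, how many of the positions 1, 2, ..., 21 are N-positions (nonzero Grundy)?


Subtraction set S = {1, 2, 3}, so G(n) = n mod 4.
G(n) = 0 when n is a multiple of 4.
Multiples of 4 in [1, 21]: 5
N-positions (nonzero Grundy) = 21 - 5 = 16

16


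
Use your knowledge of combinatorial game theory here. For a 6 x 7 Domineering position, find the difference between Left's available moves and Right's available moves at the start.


Board is 6 x 7 (rows x cols).
Left (vertical) placements: (rows-1) * cols = 5 * 7 = 35
Right (horizontal) placements: rows * (cols-1) = 6 * 6 = 36
Advantage = Left - Right = 35 - 36 = -1

-1


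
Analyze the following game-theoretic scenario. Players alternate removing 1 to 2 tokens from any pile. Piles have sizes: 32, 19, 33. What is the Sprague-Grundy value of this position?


Subtraction set: {1, 2}
For this subtraction set, G(n) = n mod 3 (period = max + 1 = 3).
Pile 1 (size 32): G(32) = 32 mod 3 = 2
Pile 2 (size 19): G(19) = 19 mod 3 = 1
Pile 3 (size 33): G(33) = 33 mod 3 = 0
Total Grundy value = XOR of all: 2 XOR 1 XOR 0 = 3

3


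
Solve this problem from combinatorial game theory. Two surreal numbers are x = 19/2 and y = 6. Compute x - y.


x = 19/2, y = 6
Converting to common denominator: 2
x = 19/2, y = 12/2
x - y = 19/2 - 6 = 7/2

7/2


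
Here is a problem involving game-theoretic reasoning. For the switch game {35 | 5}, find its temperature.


The game is {35 | 5}, a switch {a | b} with numbers a > b.
Cooling {a | b} by t gives {a - t | b + t}, which stops being hot when a - t = b + t, i.e. at t = (a - b)/2. So the temperature of a switch is (a - b)/2.
Temperature = (Left option - Right option) / 2
= (35 - (5)) / 2
= 30 / 2
= 15

15


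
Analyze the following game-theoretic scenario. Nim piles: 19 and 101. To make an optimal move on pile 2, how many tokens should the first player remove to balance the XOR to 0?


Piles: 19 and 101
Current XOR: 19 XOR 101 = 118 (non-zero, so this is an N-position).
To make the XOR zero, we need to find a move that balances the piles.
For pile 2 (size 101): target = 101 XOR 118 = 19
We reduce pile 2 from 101 to 19.
Tokens removed: 101 - 19 = 82
Verification: 19 XOR 19 = 0

82


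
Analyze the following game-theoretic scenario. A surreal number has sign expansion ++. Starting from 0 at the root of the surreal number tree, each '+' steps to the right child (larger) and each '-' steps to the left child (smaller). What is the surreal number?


Sign expansion: ++
Rule: track bounds (lo, hi), initially (-inf, +inf). On '+', the current value becomes lo and we move to the simplest number in (value, hi): value + 1 if hi = +inf, otherwise the midpoint (value + hi)/2. On '-', the current value becomes hi and we move to value - 1 if lo = -inf, otherwise the midpoint (lo + value)/2.
Start at 0.
Step 1: sign = +, move right. Bounds: (0, +inf). Value = 1
Step 2: sign = +, move right. Bounds: (1, +inf). Value = 2
The surreal number with sign expansion ++ is 2.

2


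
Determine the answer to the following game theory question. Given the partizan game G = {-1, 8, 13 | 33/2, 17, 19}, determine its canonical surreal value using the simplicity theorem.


Left options: {-1, 8, 13}, max = 13
Right options: {33/2, 17, 19}, min = 33/2
All options are numbers and max(Left) < min(Right), so by the simplicity theorem the value is the simplest (earliest-born) number strictly between 13 and 33/2.
Integers 14 through 16 all lie strictly between 13 and 33/2.
Among integers, the simplest (lowest birthday = smallest |n|; 0 is born on day 0, +-n on day n) is 14.
No non-integer in the interval can be simpler: if x is a non-integer in the interval, then floor(x) or ceil(x) also lies in the interval (the interval contains an integer), and both are proper prefixes of x's sign expansion, i.e. born earlier. So the game value is 14.
Game value = 14

14


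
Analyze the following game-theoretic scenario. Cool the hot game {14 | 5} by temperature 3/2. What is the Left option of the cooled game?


Original game: {14 | 5} (a switch {a | b} with a > b).
Cooling by t (for t below the temperature (a - b)/2 = 9/2) taxes each move by t: {a | b} cooled by t is {a - t | b + t}.
Cooling amount: t = 3/2
Cooled Left option: 14 - 3/2 = 25/2
Cooled Right option: 5 + 3/2 = 13/2
Cooled game: {25/2 | 13/2}
Left option = 25/2

25/2


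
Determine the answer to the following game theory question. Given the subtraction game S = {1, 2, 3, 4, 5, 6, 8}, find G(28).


The subtraction set is S = {1, 2, 3, 4, 5, 6, 8}.
G(k) = mex{ G(k - s) : s in S, s <= k }. We compute iteratively: G(0) = 0.
G(1) = mex({0}) = 1
G(2) = mex({0, 1}) = 2
G(3) = mex({0, 1, 2}) = 3
G(4) = mex({0, 1, 2, 3}) = 4
G(5) = mex({0, 1, 2, 3, 4}) = 5
G(6) = mex({0, 1, 2, 3, 4, 5}) = 6
G(7) = mex({1, 2, 3, 4, 5, 6}) = 0
G(8) = mex({0, 2, 3, 4, 5, 6}) = 1
G(9) = mex({0, 1, 3, 4, 5, 6}) = 2
G(10) = mex({0, 1, 2, 4, 5, 6}) = 3
G(11) = mex({0, 1, 2, 3, 5, 6}) = 4
G(12) = mex({0, 1, 2, 3, 4, 6}) = 5
G(13) = mex({0, 1, 2, 3, 4, 5}) = 6
G(14) = mex({1, 2, 3, 4, 5, 6}) = 0
Observe that G(7)..G(14) = 0, 1, 2, 3, 4, 5, 6, 0 repeats G(0)..G(7) = 0, 1, 2, 3, 4, 5, 6, 0.
For k >= max(S) = 8, G(k) is determined by the previous 8 values G(k-8)..G(k-1); a window of 8 consecutive values has recurred shifted by 7, so by induction G(k + 7) = G(k) for all k >= 0: the sequence is periodic from the start with period 7.
One period: G(0..6) = 0, 1, 2, 3, 4, 5, 6.
28 mod 7 = 0, so G(28) = G(0) = 0.

0


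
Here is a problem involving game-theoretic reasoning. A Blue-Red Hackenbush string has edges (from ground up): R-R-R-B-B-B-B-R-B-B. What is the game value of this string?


Edges (from ground): R-R-R-B-B-B-B-R-B-B
By Berlekamp's sign-expansion rule, a Blue-Red Hackenbush stalk has the value of the surreal number whose sign sequence is the edge sequence with B -> + and R -> -.
Sign sequence: ---++++-++
Trace the sign expansion in the surreal number tree, starting from 0:
Edge 1: R (sign -) -> bounds (-inf, 0), value = -1
Edge 2: R (sign -) -> bounds (-inf, -1), value = -2
Edge 3: R (sign -) -> bounds (-inf, -2), value = -3
Edge 4: B (sign +) -> bounds (-3, -2), value = -5/2
Edge 5: B (sign +) -> bounds (-5/2, -2), value = -9/4
Edge 6: B (sign +) -> bounds (-9/4, -2), value = -17/8
Edge 7: B (sign +) -> bounds (-17/8, -2), value = -33/16
Edge 8: R (sign -) -> bounds (-17/8, -33/16), value = -67/32
Edge 9: B (sign +) -> bounds (-67/32, -33/16), value = -133/64
Edge 10: B (sign +) -> bounds (-133/64, -33/16), value = -265/128
Game value = -265/128

-265/128


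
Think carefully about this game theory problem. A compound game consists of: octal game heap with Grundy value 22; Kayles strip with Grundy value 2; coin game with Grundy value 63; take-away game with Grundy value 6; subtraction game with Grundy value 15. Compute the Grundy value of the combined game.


By the Sprague-Grundy theorem, the Grundy value of a sum of games is the XOR of individual Grundy values.
octal game heap: Grundy value = 22. Running XOR: 0 XOR 22 = 22
Kayles strip: Grundy value = 2. Running XOR: 22 XOR 2 = 20
coin game: Grundy value = 63. Running XOR: 20 XOR 63 = 43
take-away game: Grundy value = 6. Running XOR: 43 XOR 6 = 45
subtraction game: Grundy value = 15. Running XOR: 45 XOR 15 = 34
The combined Grundy value is 34.

34


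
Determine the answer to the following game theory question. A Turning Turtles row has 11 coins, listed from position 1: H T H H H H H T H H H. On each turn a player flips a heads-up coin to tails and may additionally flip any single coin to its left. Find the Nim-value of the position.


Coins: H T H H H H H T H H H
Key fact: a single head at position k behaves exactly like a Nim heap of size k (turning it to T and optionally flipping a coin at j < k corresponds to moving the heap from k to j, or to 0), and heads combine as a disjunctive sum (two heads at the same place would cancel, matching j XOR j = 0). So the Nim-value is the XOR of the 1-indexed positions of the heads.
Face-up positions (1-indexed): [1, 3, 4, 5, 6, 7, 9, 10, 11]
XOR 0 with 1: 0 XOR 1 = 1
XOR 1 with 3: 1 XOR 3 = 2
XOR 2 with 4: 2 XOR 4 = 6
XOR 6 with 5: 6 XOR 5 = 3
XOR 3 with 6: 3 XOR 6 = 5
XOR 5 with 7: 5 XOR 7 = 2
XOR 2 with 9: 2 XOR 9 = 11
XOR 11 with 10: 11 XOR 10 = 1
XOR 1 with 11: 1 XOR 11 = 10
Nim-value = 10

10


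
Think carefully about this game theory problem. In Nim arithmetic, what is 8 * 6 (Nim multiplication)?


Nim multiplication is bilinear over XOR: (u XOR v) * w = (u*w) XOR (v*w).
So we split each operand into its bit components and XOR the pairwise Nim products.
8 = 8 (as XOR of powers of 2).
6 = 2 + 4 (as XOR of powers of 2).
Using the standard Nim-product table on single bits:
  2*2 = 3,   2*4 = 8,   2*8 = 12,
  4*4 = 6,   4*8 = 11,  8*8 = 13,
and  1*x = x (identity), k*l = l*k (commutative).
Pairwise Nim products:
  8 * 2 = 12
  8 * 4 = 11
XOR them: 12 XOR 11 = 7.
Result: 8 * 6 = 7 (in Nim).

7


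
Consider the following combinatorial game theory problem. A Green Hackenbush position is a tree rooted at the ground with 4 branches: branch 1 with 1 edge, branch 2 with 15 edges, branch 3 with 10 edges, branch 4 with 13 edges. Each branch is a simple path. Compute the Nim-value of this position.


The tree has 4 branches from the ground vertex.
In Green Hackenbush, the Nim-value of a simple path of length k is k.
Branch 1: length 1, Nim-value = 1
Branch 2: length 15, Nim-value = 15
Branch 3: length 10, Nim-value = 10
Branch 4: length 13, Nim-value = 13
Total Nim-value = XOR of all branch values:
0 XOR 1 = 1
1 XOR 15 = 14
14 XOR 10 = 4
4 XOR 13 = 9
Nim-value of the tree = 9

9


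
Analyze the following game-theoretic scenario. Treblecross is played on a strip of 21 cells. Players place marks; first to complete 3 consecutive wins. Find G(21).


Treblecross: place X on empty cells; 3-in-a-row wins.
Playing within two cells of an existing X lets the opponent win at once, so sensible play treats the cells i-2..i+2 around each X as dead. The player left with no safe cell loses, so this is a normal-play take-away game on strips of safe cells.
Placing X at cell i (0-indexed) of a strip of k safe cells leaves independent strips of sizes max(0, i-2) and max(0, k-i-3). Hence G(k) = mex{ G(max(0,i-2)) XOR G(max(0,k-i-3)) : 0 <= i < k }, with G(0) = 0.
G(1): splits (0,0):0^0=0 -> mex({0}) = 1
G(2): splits (0,0):0^0=0 -> mex({0}) = 1
G(3): splits (0,0):0^0=0 -> mex({0}) = 1
G(4): splits (0,1):0^1=1 (0,0):0^0=0 -> mex({0, 1}) = 2
G(5): splits (0,2):0^1=1 (0,1):0^1=1 (0,0):0^0=0 -> mex({0, 1}) = 2
G(6) = mex({1}) = 0
G(7) = mex({0, 1, 2}) = 3
G(8) = mex({0, 1, 2}) = 3
G(9) = mex({0, 2}) = 1
G(10) = mex({0, 2, 3}) = 1
G(11) = mex({0, 3}) = 1
G(12) = mex({1, 3}) = 0
G(13) = mex({0, 1, 2, 3}) = 4
G(14) = mex({0, 1, 2}) = 3
G(15) = mex({0, 1, 2}) = 3
G(16) = mex({0, 1, 2, 4}) = 3
G(17) = mex({0, 1, 3, 4}) = 2
G(18) = mex({0, 1, 3, 4}) = 2
G(19) = mex({0, 1, 3, 5}) = 2
G(20) = mex({0, 1, 2, 3, 5}) = 4
G(21) = mex({0, 1, 2, 3, 5}) = 4
Therefore G(21) = 4.

4


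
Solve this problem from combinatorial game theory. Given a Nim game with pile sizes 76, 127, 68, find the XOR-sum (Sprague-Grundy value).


We need the XOR (exclusive or) of all pile sizes.
After XOR-ing pile 1 (size 76): 0 XOR 76 = 76
After XOR-ing pile 2 (size 127): 76 XOR 127 = 51
After XOR-ing pile 3 (size 68): 51 XOR 68 = 119
The Nim-value of this position is 119.

119


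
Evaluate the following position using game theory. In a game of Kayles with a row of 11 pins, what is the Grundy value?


Kayles: a move removes 1 or 2 adjacent pins from a contiguous row.
Removing pins from a row of k leaves two independent rows (a, b) with a + b = k - 1 (one pin) or a + b = k - 2 (two pins); an end removal gives a = 0.
By Sprague-Grundy, G(k) = mex{ G(a) XOR G(b) } over all these splits. G(0) = 0.
G(1): splits (0,0):0^0=0 -> mex({0}) = 1
G(2): splits (0,1):0^1=1 (0,0):0^0=0 -> mex({0, 1}) = 2
G(3): splits (0,2):0^2=2 (1,1):1^1=0 (0,1):0^1=1 -> mex({0, 1, 2}) = 3
G(4): splits (0,3):0^3=3 (1,2):1^2=3 (0,2):0^2=2 (1,1):1^1=0 -> mex({0, 2, 3}) = 1
G(5): splits (0,4):0^1=1 (1,3):1^3=2 (2,2):2^2=0 (0,3):0^3=3 (1,2):1^2=3 -> mex({0, 1, 2, 3}) = 4
G(6) = mex({0, 1, 2, 4}) = 3
G(7) = mex({0, 1, 3, 4, 5}) = 2
G(8) = mex({0, 2, 3, 5, 6}) = 1
G(9) = mex({0, 1, 2, 3, 6, 7}) = 4
G(10) = mex({0, 1, 3, 4, 5, 7}) = 2
G(11) = mex({0, 1, 2, 3, 4, 5}) = 6
Therefore G(11) = 6.

6


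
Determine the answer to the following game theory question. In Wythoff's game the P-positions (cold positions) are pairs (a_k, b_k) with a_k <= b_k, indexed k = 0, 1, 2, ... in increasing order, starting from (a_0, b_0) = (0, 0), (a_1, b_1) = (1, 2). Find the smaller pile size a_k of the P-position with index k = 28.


By Wythoff's theorem, a_k = floor(k * phi) and b_k = floor(k * phi^2) = a_k + k, where phi = (1 + sqrt(5))/2 is the golden ratio.
phi = (1 + sqrt(5))/2 = 1.618034
k = 28
k * phi = 28 * 1.618034 = 45.304952
a_28 = floor(k * phi) = 45

45


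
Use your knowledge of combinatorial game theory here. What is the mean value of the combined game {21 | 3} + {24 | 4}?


G1 = {21 | 3}, G2 = {24 | 4}
Each is a switch {a | b} with numbers a > b; its mean value is (a + b)/2, and mean value is additive over game sums: m(G1 + G2) = m(G1) + m(G2).
Mean of G1 = (21 + (3))/2 = 24/2 = 12
Mean of G2 = (24 + (4))/2 = 28/2 = 14
Mean of G1 + G2 = 12 + 14 = 26

26


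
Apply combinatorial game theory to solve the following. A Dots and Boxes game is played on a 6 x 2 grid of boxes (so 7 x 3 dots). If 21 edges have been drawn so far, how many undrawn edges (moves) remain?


Grid: 6 x 2 boxes, i.e. 7 rows and 3 columns of dots.
Horizontal edges: (rows + 1) * cols = 7 * 2 = 14
Vertical edges: rows * (cols + 1) = 6 * 3 = 18
Total edges: 14 + 18 = 32
Edges drawn: 21
Remaining: 32 - 21 = 11

11


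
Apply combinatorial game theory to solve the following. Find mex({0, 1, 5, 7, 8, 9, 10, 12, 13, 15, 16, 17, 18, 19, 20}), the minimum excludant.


Set = {0, 1, 5, 7, 8, 9, 10, 12, 13, 15, 16, 17, 18, 19, 20}
0 is in the set.
1 is in the set.
2 is NOT in the set. This is the mex.
mex = 2

2


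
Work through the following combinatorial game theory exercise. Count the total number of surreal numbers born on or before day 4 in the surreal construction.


Day 0: {|} = 0 is born. Count = 1.
Day n: the number of surreal numbers born by day n is 2^(n+1) - 1.
By day 0: 2^1 - 1 = 1
By day 1: 2^2 - 1 = 3
By day 2: 2^3 - 1 = 7
By day 3: 2^4 - 1 = 15
By day 4: 2^5 - 1 = 31
By day 4: 31 surreal numbers.

31


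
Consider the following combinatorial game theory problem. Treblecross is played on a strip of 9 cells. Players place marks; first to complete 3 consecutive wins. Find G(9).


Treblecross: place X on empty cells; 3-in-a-row wins.
Playing within two cells of an existing X lets the opponent win at once, so sensible play treats the cells i-2..i+2 around each X as dead. The player left with no safe cell loses, so this is a normal-play take-away game on strips of safe cells.
Placing X at cell i (0-indexed) of a strip of k safe cells leaves independent strips of sizes max(0, i-2) and max(0, k-i-3). Hence G(k) = mex{ G(max(0,i-2)) XOR G(max(0,k-i-3)) : 0 <= i < k }, with G(0) = 0.
G(1): splits (0,0):0^0=0 -> mex({0}) = 1
G(2): splits (0,0):0^0=0 -> mex({0}) = 1
G(3): splits (0,0):0^0=0 -> mex({0}) = 1
G(4): splits (0,1):0^1=1 (0,0):0^0=0 -> mex({0, 1}) = 2
G(5): splits (0,2):0^1=1 (0,1):0^1=1 (0,0):0^0=0 -> mex({0, 1}) = 2
G(6) = mex({1}) = 0
G(7) = mex({0, 1, 2}) = 3
G(8) = mex({0, 1, 2}) = 3
G(9) = mex({0, 2}) = 1
Therefore G(9) = 1.

1


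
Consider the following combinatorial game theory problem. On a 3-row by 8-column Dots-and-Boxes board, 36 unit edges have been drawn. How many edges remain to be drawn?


Grid: 3 x 8 boxes, i.e. 4 rows and 9 columns of dots.
Horizontal edges: (rows + 1) * cols = 4 * 8 = 32
Vertical edges: rows * (cols + 1) = 3 * 9 = 27
Total edges: 32 + 27 = 59
Edges drawn: 36
Remaining: 59 - 36 = 23

23


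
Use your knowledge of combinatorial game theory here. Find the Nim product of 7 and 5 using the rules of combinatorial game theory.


Nim multiplication is bilinear over XOR: (u XOR v) * w = (u*w) XOR (v*w).
So we split each operand into its bit components and XOR the pairwise Nim products.
7 = 1 + 2 + 4 (as XOR of powers of 2).
5 = 1 + 4 (as XOR of powers of 2).
Using the standard Nim-product table on single bits:
  2*2 = 3,   2*4 = 8,   2*8 = 12,
  4*4 = 6,   4*8 = 11,  8*8 = 13,
and  1*x = x (identity), k*l = l*k (commutative).
Pairwise Nim products:
  1 * 1 = 1
  1 * 4 = 4
  2 * 1 = 2
  2 * 4 = 8
  4 * 1 = 4
  4 * 4 = 6
XOR them: 1 XOR 4 XOR 2 XOR 8 XOR 4 XOR 6 = 13.
Result: 7 * 5 = 13 (in Nim).

13


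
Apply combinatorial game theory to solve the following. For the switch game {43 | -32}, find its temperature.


The game is {43 | -32}, a switch {a | b} with numbers a > b.
Cooling {a | b} by t gives {a - t | b + t}, which stops being hot when a - t = b + t, i.e. at t = (a - b)/2. So the temperature of a switch is (a - b)/2.
Temperature = (Left option - Right option) / 2
= (43 - (-32)) / 2
= 75 / 2
= 75/2

75/2


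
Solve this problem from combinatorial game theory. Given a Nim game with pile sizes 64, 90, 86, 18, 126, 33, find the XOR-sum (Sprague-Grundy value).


We need the XOR (exclusive or) of all pile sizes.
After XOR-ing pile 1 (size 64): 0 XOR 64 = 64
After XOR-ing pile 2 (size 90): 64 XOR 90 = 26
After XOR-ing pile 3 (size 86): 26 XOR 86 = 76
After XOR-ing pile 4 (size 18): 76 XOR 18 = 94
After XOR-ing pile 5 (size 126): 94 XOR 126 = 32
After XOR-ing pile 6 (size 33): 32 XOR 33 = 1
The Nim-value of this position is 1.

1


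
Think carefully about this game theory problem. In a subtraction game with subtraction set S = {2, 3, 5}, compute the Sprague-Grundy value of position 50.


The subtraction set is S = {2, 3, 5}.
G(k) = mex{ G(k - s) : s in S, s <= k }. We compute iteratively: G(0) = 0.
G(1) = mex({}) = 0
G(2) = mex({0}) = 1
G(3) = mex({0}) = 1
G(4) = mex({0, 1}) = 2
G(5) = mex({0, 1}) = 2
G(6) = mex({0, 1, 2}) = 3
G(7) = mex({1, 2}) = 0
G(8) = mex({1, 2, 3}) = 0
G(9) = mex({0, 2, 3}) = 1
G(10) = mex({0, 2}) = 1
G(11) = mex({0, 1, 3}) = 2
Observe that G(7)..G(11) = 0, 0, 1, 1, 2 repeats G(0)..G(4) = 0, 0, 1, 1, 2.
For k >= max(S) = 5, G(k) is determined by the previous 5 values G(k-5)..G(k-1); a window of 5 consecutive values has recurred shifted by 7, so by induction G(k + 7) = G(k) for all k >= 0: the sequence is periodic from the start with period 7.
One period: G(0..6) = 0, 0, 1, 1, 2, 2, 3.
50 mod 7 = 1, so G(50) = G(1) = 0.

0


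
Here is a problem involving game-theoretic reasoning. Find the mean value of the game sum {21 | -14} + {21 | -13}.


G1 = {21 | -14}, G2 = {21 | -13}
Each is a switch {a | b} with numbers a > b; its mean value is (a + b)/2, and mean value is additive over game sums: m(G1 + G2) = m(G1) + m(G2).
Mean of G1 = (21 + (-14))/2 = 7/2 = 7/2
Mean of G2 = (21 + (-13))/2 = 8/2 = 4
Mean of G1 + G2 = 7/2 + 4 = 15/2

15/2


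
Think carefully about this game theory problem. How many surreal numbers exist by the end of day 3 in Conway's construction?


Day 0: {|} = 0 is born. Count = 1.
Day n: the number of surreal numbers born by day n is 2^(n+1) - 1.
By day 0: 2^1 - 1 = 1
By day 1: 2^2 - 1 = 3
By day 2: 2^3 - 1 = 7
By day 3: 2^4 - 1 = 15
By day 3: 15 surreal numbers.

15


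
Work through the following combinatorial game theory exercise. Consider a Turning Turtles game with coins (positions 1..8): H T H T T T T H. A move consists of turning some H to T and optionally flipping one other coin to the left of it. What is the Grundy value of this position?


Coins: H T H T T T T H
Key fact: a single head at position k behaves exactly like a Nim heap of size k (turning it to T and optionally flipping a coin at j < k corresponds to moving the heap from k to j, or to 0), and heads combine as a disjunctive sum (two heads at the same place would cancel, matching j XOR j = 0). So the Nim-value is the XOR of the 1-indexed positions of the heads.
Face-up positions (1-indexed): [1, 3, 8]
XOR 0 with 1: 0 XOR 1 = 1
XOR 1 with 3: 1 XOR 3 = 2
XOR 2 with 8: 2 XOR 8 = 10
Nim-value = 10

10


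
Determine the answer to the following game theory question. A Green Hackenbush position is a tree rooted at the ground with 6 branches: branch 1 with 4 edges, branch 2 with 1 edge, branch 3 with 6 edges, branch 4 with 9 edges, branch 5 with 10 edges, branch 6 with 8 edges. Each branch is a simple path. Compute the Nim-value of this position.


The tree has 6 branches from the ground vertex.
In Green Hackenbush, the Nim-value of a simple path of length k is k.
Branch 1: length 4, Nim-value = 4
Branch 2: length 1, Nim-value = 1
Branch 3: length 6, Nim-value = 6
Branch 4: length 9, Nim-value = 9
Branch 5: length 10, Nim-value = 10
Branch 6: length 8, Nim-value = 8
Total Nim-value = XOR of all branch values:
0 XOR 4 = 4
4 XOR 1 = 5
5 XOR 6 = 3
3 XOR 9 = 10
10 XOR 10 = 0
0 XOR 8 = 8
Nim-value of the tree = 8

8


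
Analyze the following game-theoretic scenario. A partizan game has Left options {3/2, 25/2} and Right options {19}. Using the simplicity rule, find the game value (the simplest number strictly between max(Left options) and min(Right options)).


Left options: {3/2, 25/2}, max = 25/2
Right options: {19}, min = 19
All options are numbers and max(Left) < min(Right), so by the simplicity theorem the value is the simplest (earliest-born) number strictly between 25/2 and 19.
Integers 13 through 18 all lie strictly between 25/2 and 19.
Among integers, the simplest (lowest birthday = smallest |n|; 0 is born on day 0, +-n on day n) is 13.
No non-integer in the interval can be simpler: if x is a non-integer in the interval, then floor(x) or ceil(x) also lies in the interval (the interval contains an integer), and both are proper prefixes of x's sign expansion, i.e. born earlier. So the game value is 13.
Game value = 13

13


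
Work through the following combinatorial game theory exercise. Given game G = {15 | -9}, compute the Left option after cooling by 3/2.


Original game: {15 | -9} (a switch {a | b} with a > b).
Cooling by t (for t below the temperature (a - b)/2 = 12) taxes each move by t: {a | b} cooled by t is {a - t | b + t}.
Cooling amount: t = 3/2
Cooled Left option: 15 - 3/2 = 27/2
Cooled Right option: -9 + 3/2 = -15/2
Cooled game: {27/2 | -15/2}
Left option = 27/2

27/2
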